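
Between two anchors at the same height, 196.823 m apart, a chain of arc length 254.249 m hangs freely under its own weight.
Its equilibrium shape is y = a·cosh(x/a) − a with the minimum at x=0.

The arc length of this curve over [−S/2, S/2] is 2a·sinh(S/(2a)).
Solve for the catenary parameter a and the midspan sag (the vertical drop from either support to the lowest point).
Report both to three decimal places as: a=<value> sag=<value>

seed: a₀ = √(S³/(24(L−S))) = √(196.823³/(24·57.426)) = 74.379605
iter 1: u=1.323098  f(a)=+5.241e+00  f'(a)=-1.832e+00  a ← 74.379605 − (+5.241e+00/-1.832e+00) = 77.240639
iter 2: u=1.274090  f(a)=+3.176e-01  f'(a)=-1.616e+00  a ← 77.240639 − (+3.176e-01/-1.616e+00) = 77.437158
iter 3: u=1.270856  f(a)=+1.332e-03  f'(a)=-1.602e+00  a ← 77.437158 − (+1.332e-03/-1.602e+00) = 77.437990
iter 4: u=1.270843  f(a)=+2.367e-08  f'(a)=-1.602e+00  a ← 77.437990 − (+2.367e-08/-1.602e+00) = 77.437990
iter 5: u=1.270843  f(a)=+2.842e-14  f'(a)=-1.602e+00  a ← 77.437990 − (+2.842e-14/-1.602e+00) = 77.437990
converged: |Δa| < 1e-12 after 5 iterations
sag = a·(cosh(S/(2a)) − 1) = 77.437990·(cosh(1.270843) − 1) = 71.415229
T_max/T_min = cosh(S/(2a)) = 1.922225

a=77.438 sag=71.415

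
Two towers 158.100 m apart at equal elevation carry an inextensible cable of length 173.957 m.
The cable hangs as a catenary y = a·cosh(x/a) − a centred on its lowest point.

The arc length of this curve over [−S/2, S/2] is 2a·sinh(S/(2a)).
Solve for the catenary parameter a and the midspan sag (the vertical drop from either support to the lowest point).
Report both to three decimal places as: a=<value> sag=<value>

seed: a₀ = √(S³/(24(L−S))) = √(158.100³/(24·15.857)) = 101.901757
iter 1: u=0.775747  f(a)=+4.840e-01  f'(a)=-3.304e-01  a ← 101.901757 − (+4.840e-01/-3.304e-01) = 103.366892
iter 2: u=0.764752  f(a)=+1.064e-02  f'(a)=-3.160e-01  a ← 103.366892 − (+1.064e-02/-3.160e-01) = 103.400554
iter 3: u=0.764503  f(a)=+5.393e-06  f'(a)=-3.157e-01  a ← 103.400554 − (+5.393e-06/-3.157e-01) = 103.400571
iter 4: u=0.764503  f(a)=+1.364e-12  f'(a)=-3.157e-01  a ← 103.400571 − (+1.364e-12/-3.157e-01) = 103.400571
converged: |Δa| < 1e-12 after 4 iterations
sag = a·(cosh(S/(2a)) − 1) = 103.400571·(cosh(0.764503) − 1) = 31.717664
T_max/T_min = cosh(S/(2a)) = 1.306746

a=103.401 sag=31.718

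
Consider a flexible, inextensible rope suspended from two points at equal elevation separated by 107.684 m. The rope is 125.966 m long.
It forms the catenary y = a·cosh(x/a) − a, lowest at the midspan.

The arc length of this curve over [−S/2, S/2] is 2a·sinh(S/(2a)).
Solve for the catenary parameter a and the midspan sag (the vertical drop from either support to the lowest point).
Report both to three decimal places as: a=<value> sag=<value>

seed: a₀ = √(S³/(24(L−S))) = √(107.684³/(24·18.282)) = 53.346913
iter 1: u=1.009281  f(a)=+9.541e-01  f'(a)=-7.578e-01  a ← 53.346913 − (+9.541e-01/-7.578e-01) = 54.605877
iter 2: u=0.986011  f(a)=+3.482e-02  f'(a)=-7.034e-01  a ← 54.605877 − (+3.482e-02/-7.034e-01) = 54.655375
iter 3: u=0.985118  f(a)=+5.026e-05  f'(a)=-7.014e-01  a ← 54.655375 − (+5.026e-05/-7.014e-01) = 54.655447
iter 4: u=0.985117  f(a)=+1.051e-10  f'(a)=-7.014e-01  a ← 54.655447 − (+1.051e-10/-7.014e-01) = 54.655447
iter 5: u=0.985117  f(a)=+2.842e-14  f'(a)=-7.014e-01  a ← 54.655447 − (+2.842e-14/-7.014e-01) = 54.655447
converged: |Δa| < 1e-12 after 5 iterations
sag = a·(cosh(S/(2a)) − 1) = 54.655447·(cosh(0.985117) − 1) = 28.735657
T_max/T_min = cosh(S/(2a)) = 1.525760

a=54.655 sag=28.736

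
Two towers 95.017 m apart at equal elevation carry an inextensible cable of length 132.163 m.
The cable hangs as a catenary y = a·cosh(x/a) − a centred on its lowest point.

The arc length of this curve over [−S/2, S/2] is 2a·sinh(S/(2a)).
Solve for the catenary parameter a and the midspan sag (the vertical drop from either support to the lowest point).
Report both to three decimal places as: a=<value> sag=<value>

a=32.697 sag=41.031

seed: a₀ = √(S³/(24(L−S))) = √(95.017³/(24·37.146)) = 31.019895
iter 1: u=1.531549  f(a)=+4.608e+00  f'(a)=-3.006e+00  a ← 31.019895 − (+4.608e+00/-3.006e+00) = 32.552861
iter 2: u=1.459426  f(a)=+3.636e-01  f'(a)=-2.549e+00  a ← 32.552861 − (+3.636e-01/-2.549e+00) = 32.695529
iter 3: u=1.453058  f(a)=+2.693e-03  f'(a)=-2.511e+00  a ← 32.695529 − (+2.693e-03/-2.511e+00) = 32.696601
iter 4: u=1.453010  f(a)=+1.501e-07  f'(a)=-2.511e+00  a ← 32.696601 − (+1.501e-07/-2.511e+00) = 32.696602
iter 5: u=1.453010  f(a)=+0.000e+00  f'(a)=-2.511e+00  a ← 32.696602 − (+0.000e+00/-2.511e+00) = 32.696602
converged: |Δa| < 1e-12 after 5 iterations
sag = a·(cosh(S/(2a)) − 1) = 32.696602·(cosh(1.453010) − 1) = 41.031496
T_max/T_min = cosh(S/(2a)) = 2.254916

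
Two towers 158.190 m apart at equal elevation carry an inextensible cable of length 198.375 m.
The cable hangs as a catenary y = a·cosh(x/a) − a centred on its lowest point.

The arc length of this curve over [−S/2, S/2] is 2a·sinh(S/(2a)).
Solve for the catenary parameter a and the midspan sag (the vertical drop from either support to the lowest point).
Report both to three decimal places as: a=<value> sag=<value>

a=66.377 sag=52.971

seed: a₀ = √(S³/(24(L−S))) = √(158.190³/(24·40.185)) = 64.066490
iter 1: u=1.234577  f(a)=+3.176e+00  f'(a)=-1.456e+00  a ← 64.066490 − (+3.176e+00/-1.456e+00) = 66.247211
iter 2: u=1.193937  f(a)=+1.694e-01  f'(a)=-1.305e+00  a ← 66.247211 − (+1.694e-01/-1.305e+00) = 66.377011
iter 3: u=1.191602  f(a)=+5.417e-04  f'(a)=-1.296e+00  a ← 66.377011 − (+5.417e-04/-1.296e+00) = 66.377429
iter 4: u=1.191595  f(a)=+5.580e-09  f'(a)=-1.296e+00  a ← 66.377429 − (+5.580e-09/-1.296e+00) = 66.377429
iter 5: u=1.191595  f(a)=+5.684e-14  f'(a)=-1.296e+00  a ← 66.377429 − (+5.684e-14/-1.296e+00) = 66.377429
converged: |Δa| < 1e-12 after 5 iterations
sag = a·(cosh(S/(2a)) − 1) = 66.377429·(cosh(1.191595) − 1) = 52.971317
T_max/T_min = cosh(S/(2a)) = 1.798032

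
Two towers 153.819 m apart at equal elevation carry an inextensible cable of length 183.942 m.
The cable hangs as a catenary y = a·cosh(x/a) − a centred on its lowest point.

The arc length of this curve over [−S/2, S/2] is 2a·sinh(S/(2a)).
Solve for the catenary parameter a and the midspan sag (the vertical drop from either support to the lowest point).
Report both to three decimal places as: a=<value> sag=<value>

a=72.948 sag=44.441

seed: a₀ = √(S³/(24(L−S))) = √(153.819³/(24·30.123)) = 70.951281
iter 1: u=1.083976  f(a)=+1.820e+00  f'(a)=-9.532e-01  a ← 70.951281 − (+1.820e+00/-9.532e-01) = 72.860765
iter 2: u=1.055568  f(a)=+7.606e-02  f'(a)=-8.750e-01  a ← 72.860765 − (+7.606e-02/-8.750e-01) = 72.947692
iter 3: u=1.054310  f(a)=+1.457e-04  f'(a)=-8.717e-01  a ← 72.947692 − (+1.457e-04/-8.717e-01) = 72.947859
iter 4: u=1.054308  f(a)=+5.366e-10  f'(a)=-8.717e-01  a ← 72.947859 − (+5.366e-10/-8.717e-01) = 72.947859
iter 5: u=1.054308  f(a)=+2.842e-14  f'(a)=-8.717e-01  a ← 72.947859 − (+2.842e-14/-8.717e-01) = 72.947859
converged: |Δa| < 1e-12 after 5 iterations
sag = a·(cosh(S/(2a)) − 1) = 72.947859·(cosh(1.054308) − 1) = 44.440620
T_max/T_min = cosh(S/(2a)) = 1.609211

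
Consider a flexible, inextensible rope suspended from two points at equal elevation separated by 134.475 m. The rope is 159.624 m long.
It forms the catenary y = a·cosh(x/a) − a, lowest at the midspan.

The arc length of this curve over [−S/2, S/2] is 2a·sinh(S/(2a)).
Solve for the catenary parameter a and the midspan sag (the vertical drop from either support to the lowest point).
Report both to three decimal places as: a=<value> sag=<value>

seed: a₀ = √(S³/(24(L−S))) = √(134.475³/(24·25.149)) = 63.474070
iter 1: u=1.059291  f(a)=+1.449e+00  f'(a)=-8.850e-01  a ← 63.474070 − (+1.449e+00/-8.850e-01) = 65.111714
iter 2: u=1.032648  f(a)=+5.798e-02  f'(a)=-8.154e-01  a ← 65.111714 − (+5.798e-02/-8.154e-01) = 65.182819
iter 3: u=1.031522  f(a)=+1.014e-04  f'(a)=-8.126e-01  a ← 65.182819 − (+1.014e-04/-8.126e-01) = 65.182944
iter 4: u=1.031520  f(a)=+3.110e-10  f'(a)=-8.126e-01  a ← 65.182944 − (+3.110e-10/-8.126e-01) = 65.182944
iter 5: u=1.031520  f(a)=+5.684e-14  f'(a)=-8.126e-01  a ← 65.182944 − (+5.684e-14/-8.126e-01) = 65.182944
converged: |Δa| < 1e-12 after 5 iterations
sag = a·(cosh(S/(2a)) − 1) = 65.182944·(cosh(1.031520) − 1) = 37.864480
T_max/T_min = cosh(S/(2a)) = 1.580896

a=65.183 sag=37.864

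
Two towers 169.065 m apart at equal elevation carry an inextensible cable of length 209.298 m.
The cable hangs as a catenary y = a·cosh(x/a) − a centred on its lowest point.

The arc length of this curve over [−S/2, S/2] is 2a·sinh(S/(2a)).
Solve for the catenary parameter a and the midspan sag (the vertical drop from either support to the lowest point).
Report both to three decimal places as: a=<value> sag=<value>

a=73.141 sag=54.534

seed: a₀ = √(S³/(24(L−S))) = √(169.065³/(24·40.233)) = 70.743042
iter 1: u=1.194923  f(a)=+2.972e+00  f'(a)=-1.308e+00  a ← 70.743042 − (+2.972e+00/-1.308e+00) = 73.014544
iter 2: u=1.157749  f(a)=+1.491e-01  f'(a)=-1.180e+00  a ← 73.014544 − (+1.491e-01/-1.180e+00) = 73.140934
iter 3: u=1.155748  f(a)=+4.195e-04  f'(a)=-1.173e+00  a ← 73.140934 − (+4.195e-04/-1.173e+00) = 73.141292
iter 4: u=1.155743  f(a)=+3.340e-09  f'(a)=-1.173e+00  a ← 73.141292 − (+3.340e-09/-1.173e+00) = 73.141292
iter 5: u=1.155743  f(a)=+0.000e+00  f'(a)=-1.173e+00  a ← 73.141292 − (+0.000e+00/-1.173e+00) = 73.141292
converged: |Δa| < 1e-12 after 5 iterations
sag = a·(cosh(S/(2a)) − 1) = 73.141292·(cosh(1.155743) − 1) = 54.534320
T_max/T_min = cosh(S/(2a)) = 1.745602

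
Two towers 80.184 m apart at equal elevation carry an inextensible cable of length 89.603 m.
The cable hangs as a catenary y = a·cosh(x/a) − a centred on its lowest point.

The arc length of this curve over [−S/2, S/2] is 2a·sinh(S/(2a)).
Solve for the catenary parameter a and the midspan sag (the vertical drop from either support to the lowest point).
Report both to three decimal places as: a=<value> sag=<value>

a=48.575 sag=17.506

seed: a₀ = √(S³/(24(L−S))) = √(80.184³/(24·9.419)) = 47.755518
iter 1: u=0.839526  f(a)=+3.376e-01  f'(a)=-4.230e-01  a ← 47.755518 − (+3.376e-01/-4.230e-01) = 48.553554
iter 2: u=0.825727  f(a)=+8.647e-03  f'(a)=-4.016e-01  a ← 48.553554 − (+8.647e-03/-4.016e-01) = 48.575088
iter 3: u=0.825361  f(a)=+6.006e-06  f'(a)=-4.010e-01  a ← 48.575088 − (+6.006e-06/-4.010e-01) = 48.575103
iter 4: u=0.825361  f(a)=+2.899e-12  f'(a)=-4.010e-01  a ← 48.575103 − (+2.899e-12/-4.010e-01) = 48.575103
converged: |Δa| < 1e-12 after 4 iterations
sag = a·(cosh(S/(2a)) − 1) = 48.575103·(cosh(0.825361) − 1) = 17.506022
T_max/T_min = cosh(S/(2a)) = 1.360391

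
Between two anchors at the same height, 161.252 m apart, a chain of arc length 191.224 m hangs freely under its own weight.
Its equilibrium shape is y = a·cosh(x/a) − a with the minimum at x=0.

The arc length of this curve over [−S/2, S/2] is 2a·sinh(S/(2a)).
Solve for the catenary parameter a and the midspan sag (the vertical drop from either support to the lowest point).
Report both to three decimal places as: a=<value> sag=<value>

a=78.391 sag=45.249

seed: a₀ = √(S³/(24(L−S))) = √(161.252³/(24·29.972)) = 76.347388
iter 1: u=1.056041  f(a)=+1.716e+00  f'(a)=-8.763e-01  a ← 76.347388 − (+1.716e+00/-8.763e-01) = 78.306082
iter 2: u=1.029626  f(a)=+6.827e-02  f'(a)=-8.078e-01  a ← 78.306082 − (+6.827e-02/-8.078e-01) = 78.390592
iter 3: u=1.028516  f(a)=+1.179e-04  f'(a)=-8.050e-01  a ← 78.390592 − (+1.179e-04/-8.050e-01) = 78.390739
iter 4: u=1.028514  f(a)=+3.532e-10  f'(a)=-8.050e-01  a ← 78.390739 − (+3.532e-10/-8.050e-01) = 78.390739
iter 5: u=1.028514  f(a)=-2.842e-14  f'(a)=-8.050e-01  a ← 78.390739 − (-2.842e-14/-8.050e-01) = 78.390739
converged: |Δa| < 1e-12 after 5 iterations
sag = a·(cosh(S/(2a)) − 1) = 78.390739·(cosh(1.028514) − 1) = 45.248909
T_max/T_min = cosh(S/(2a)) = 1.577223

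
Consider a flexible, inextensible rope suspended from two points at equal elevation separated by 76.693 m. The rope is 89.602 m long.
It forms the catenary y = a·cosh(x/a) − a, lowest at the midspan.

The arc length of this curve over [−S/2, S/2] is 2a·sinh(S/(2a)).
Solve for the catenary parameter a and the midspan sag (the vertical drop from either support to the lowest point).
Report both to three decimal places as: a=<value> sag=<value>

seed: a₀ = √(S³/(24(L−S))) = √(76.693³/(24·12.909)) = 38.157654
iter 1: u=1.004949  f(a)=+6.678e-01  f'(a)=-7.475e-01  a ← 38.157654 − (+6.678e-01/-7.475e-01) = 39.051017
iter 2: u=0.981959  f(a)=+2.417e-02  f'(a)=-6.942e-01  a ← 39.051017 − (+2.417e-02/-6.942e-01) = 39.085832
iter 3: u=0.981084  f(a)=+3.430e-05  f'(a)=-6.923e-01  a ← 39.085832 − (+3.430e-05/-6.923e-01) = 39.085882
iter 4: u=0.981083  f(a)=+6.928e-11  f'(a)=-6.923e-01  a ← 39.085882 − (+6.928e-11/-6.923e-01) = 39.085882
iter 5: u=0.981083  f(a)=+4.263e-14  f'(a)=-6.923e-01  a ← 39.085882 − (+4.263e-14/-6.923e-01) = 39.085882
converged: |Δa| < 1e-12 after 5 iterations
sag = a·(cosh(S/(2a)) − 1) = 39.085882·(cosh(0.981083) − 1) = 20.368603
T_max/T_min = cosh(S/(2a)) = 1.521124

a=39.086 sag=20.369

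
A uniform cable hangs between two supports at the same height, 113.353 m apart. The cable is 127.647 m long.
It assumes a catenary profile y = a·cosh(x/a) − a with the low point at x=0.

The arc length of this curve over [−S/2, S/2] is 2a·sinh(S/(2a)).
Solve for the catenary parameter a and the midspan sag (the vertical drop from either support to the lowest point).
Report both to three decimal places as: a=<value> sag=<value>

a=66.356 sag=25.712

seed: a₀ = √(S³/(24(L−S))) = √(113.353³/(24·14.294)) = 65.157891
iter 1: u=0.869833  f(a)=+5.506e-01  f'(a)=-4.729e-01  a ← 65.157891 − (+5.506e-01/-4.729e-01) = 66.322292
iter 2: u=0.854562  f(a)=+1.511e-02  f'(a)=-4.472e-01  a ← 66.322292 − (+1.511e-02/-4.472e-01) = 66.356068
iter 3: u=0.854127  f(a)=+1.208e-05  f'(a)=-4.465e-01  a ← 66.356068 − (+1.208e-05/-4.465e-01) = 66.356095
iter 4: u=0.854127  f(a)=+7.745e-12  f'(a)=-4.465e-01  a ← 66.356095 − (+7.745e-12/-4.465e-01) = 66.356095
converged: |Δa| < 1e-12 after 4 iterations
sag = a·(cosh(S/(2a)) − 1) = 66.356095·(cosh(0.854127) − 1) = 25.712197
T_max/T_min = cosh(S/(2a)) = 1.387488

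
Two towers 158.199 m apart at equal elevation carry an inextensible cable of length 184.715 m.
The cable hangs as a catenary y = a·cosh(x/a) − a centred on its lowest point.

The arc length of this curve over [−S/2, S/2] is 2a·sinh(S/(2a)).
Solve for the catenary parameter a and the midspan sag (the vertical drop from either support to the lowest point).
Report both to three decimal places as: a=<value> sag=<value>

seed: a₀ = √(S³/(24(L−S))) = √(158.199³/(24·26.516)) = 78.876199
iter 1: u=1.002831  f(a)=+1.366e+00  f'(a)=-7.424e-01  a ← 78.876199 − (+1.366e+00/-7.424e-01) = 80.715678
iter 2: u=0.979977  f(a)=+4.923e-02  f'(a)=-6.898e-01  a ← 80.715678 − (+4.923e-02/-6.898e-01) = 80.787056
iter 3: u=0.979111  f(a)=+6.929e-05  f'(a)=-6.878e-01  a ← 80.787056 − (+6.929e-05/-6.878e-01) = 80.787157
iter 4: u=0.979110  f(a)=+1.377e-10  f'(a)=-6.878e-01  a ← 80.787157 − (+1.377e-10/-6.878e-01) = 80.787157
iter 5: u=0.979110  f(a)=+0.000e+00  f'(a)=-6.878e-01  a ← 80.787157 − (+0.000e+00/-6.878e-01) = 80.787157
converged: |Δa| < 1e-12 after 5 iterations
sag = a·(cosh(S/(2a)) − 1) = 80.787157·(cosh(0.979110) − 1) = 41.917662
T_max/T_min = cosh(S/(2a)) = 1.518865

a=80.787 sag=41.918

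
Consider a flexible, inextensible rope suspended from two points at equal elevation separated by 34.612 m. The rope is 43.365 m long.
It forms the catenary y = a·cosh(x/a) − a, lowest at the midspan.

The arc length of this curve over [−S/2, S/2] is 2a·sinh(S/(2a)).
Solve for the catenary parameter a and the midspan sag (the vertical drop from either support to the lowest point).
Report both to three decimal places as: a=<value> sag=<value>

seed: a₀ = √(S³/(24(L−S))) = √(34.612³/(24·8.753)) = 14.049341
iter 1: u=1.231802  f(a)=+6.886e-01  f'(a)=-1.446e+00  a ← 14.049341 − (+6.886e-01/-1.446e+00) = 14.525645
iter 2: u=1.191410  f(a)=+3.657e-02  f'(a)=-1.296e+00  a ← 14.525645 − (+3.657e-02/-1.296e+00) = 14.553864
iter 3: u=1.189100  f(a)=+1.159e-04  f'(a)=-1.288e+00  a ← 14.553864 − (+1.159e-04/-1.288e+00) = 14.553954
iter 4: u=1.189093  f(a)=+1.173e-09  f'(a)=-1.288e+00  a ← 14.553954 − (+1.173e-09/-1.288e+00) = 14.553954
iter 5: u=1.189093  f(a)=-7.105e-15  f'(a)=-1.288e+00  a ← 14.553954 − (-7.105e-15/-1.288e+00) = 14.553954
converged: |Δa| < 1e-12 after 5 iterations
sag = a·(cosh(S/(2a)) − 1) = 14.553954·(cosh(1.189093) − 1) = 11.560187
T_max/T_min = cosh(S/(2a)) = 1.794299

a=14.554 sag=11.560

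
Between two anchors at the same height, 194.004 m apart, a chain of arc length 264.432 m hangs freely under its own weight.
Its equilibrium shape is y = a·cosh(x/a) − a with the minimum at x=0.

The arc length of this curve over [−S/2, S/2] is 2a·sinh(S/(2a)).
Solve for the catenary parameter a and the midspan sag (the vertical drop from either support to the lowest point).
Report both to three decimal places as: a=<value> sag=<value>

a=69.043 sag=80.115

seed: a₀ = √(S³/(24(L−S))) = √(194.004³/(24·70.428)) = 65.726080
iter 1: u=1.475853  f(a)=+8.080e+00  f'(a)=-2.648e+00  a ← 65.726080 − (+8.080e+00/-2.648e+00) = 68.777864
iter 2: u=1.410367  f(a)=+5.968e-01  f'(a)=-2.270e+00  a ← 68.777864 − (+5.968e-01/-2.270e+00) = 69.040826
iter 3: u=1.404995  f(a)=+3.831e-03  f'(a)=-2.241e+00  a ← 69.040826 − (+3.831e-03/-2.241e+00) = 69.042536
iter 4: u=1.404960  f(a)=+1.600e-07  f'(a)=-2.240e+00  a ← 69.042536 − (+1.600e-07/-2.240e+00) = 69.042536
iter 5: u=1.404960  f(a)=+0.000e+00  f'(a)=-2.240e+00  a ← 69.042536 − (+0.000e+00/-2.240e+00) = 69.042536
converged: |Δa| < 1e-12 after 5 iterations
sag = a·(cosh(S/(2a)) − 1) = 69.042536·(cosh(1.404960) − 1) = 80.114906
T_max/T_min = cosh(S/(2a)) = 2.160370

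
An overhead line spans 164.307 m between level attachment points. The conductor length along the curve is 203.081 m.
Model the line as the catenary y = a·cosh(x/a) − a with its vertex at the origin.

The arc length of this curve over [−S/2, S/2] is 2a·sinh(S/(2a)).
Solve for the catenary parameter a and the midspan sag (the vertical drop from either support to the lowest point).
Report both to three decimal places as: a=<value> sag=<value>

seed: a₀ = √(S³/(24(L−S))) = √(164.307³/(24·38.774)) = 69.041175
iter 1: u=1.189920  f(a)=+2.839e+00  f'(a)=-1.291e+00  a ← 69.041175 − (+2.839e+00/-1.291e+00) = 71.241403
iter 2: u=1.153171  f(a)=+1.414e-01  f'(a)=-1.165e+00  a ← 71.241403 − (+1.414e-01/-1.165e+00) = 71.362772
iter 3: u=1.151209  f(a)=+3.912e-04  f'(a)=-1.158e+00  a ← 71.362772 − (+3.912e-04/-1.158e+00) = 71.363110
iter 4: u=1.151204  f(a)=+3.013e-09  f'(a)=-1.158e+00  a ← 71.363110 − (+3.013e-09/-1.158e+00) = 71.363110
iter 5: u=1.151204  f(a)=+0.000e+00  f'(a)=-1.158e+00  a ← 71.363110 − (+0.000e+00/-1.158e+00) = 71.363110
converged: |Δa| < 1e-12 after 5 iterations
sag = a·(cosh(S/(2a)) − 1) = 71.363110·(cosh(1.151204) − 1) = 52.746384
T_max/T_min = cosh(S/(2a)) = 1.739127

a=71.363 sag=52.746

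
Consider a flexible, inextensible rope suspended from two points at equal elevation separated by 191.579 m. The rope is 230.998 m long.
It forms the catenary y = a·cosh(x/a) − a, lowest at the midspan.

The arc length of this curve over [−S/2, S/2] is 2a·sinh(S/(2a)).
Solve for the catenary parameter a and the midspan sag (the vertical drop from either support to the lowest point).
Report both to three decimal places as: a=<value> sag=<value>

a=88.755 sag=56.907

seed: a₀ = √(S³/(24(L−S))) = √(191.579³/(24·39.419)) = 86.211149
iter 1: u=1.111103  f(a)=+2.506e+00  f'(a)=-1.032e+00  a ← 86.211149 − (+2.506e+00/-1.032e+00) = 88.638349
iter 2: u=1.080678  f(a)=+1.097e-01  f'(a)=-9.438e-01  a ← 88.638349 − (+1.097e-01/-9.438e-01) = 88.754607
iter 3: u=1.079262  f(a)=+2.317e-04  f'(a)=-9.399e-01  a ← 88.754607 − (+2.317e-04/-9.399e-01) = 88.754854
iter 4: u=1.079259  f(a)=+1.038e-09  f'(a)=-9.399e-01  a ← 88.754854 − (+1.038e-09/-9.399e-01) = 88.754854
iter 5: u=1.079259  f(a)=+5.684e-14  f'(a)=-9.399e-01  a ← 88.754854 − (+5.684e-14/-9.399e-01) = 88.754854
converged: |Δa| < 1e-12 after 5 iterations
sag = a·(cosh(S/(2a)) − 1) = 88.754854·(cosh(1.079259) − 1) = 56.907231
T_max/T_min = cosh(S/(2a)) = 1.641173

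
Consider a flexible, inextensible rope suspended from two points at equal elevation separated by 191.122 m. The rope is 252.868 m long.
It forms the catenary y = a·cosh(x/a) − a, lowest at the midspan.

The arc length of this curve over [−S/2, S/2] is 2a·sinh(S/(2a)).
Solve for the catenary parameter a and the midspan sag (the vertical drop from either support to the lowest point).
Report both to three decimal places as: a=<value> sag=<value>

a=71.743 sag=73.628

seed: a₀ = √(S³/(24(L−S))) = √(191.122³/(24·61.746)) = 68.636636
iter 1: u=1.392274  f(a)=+6.268e+00  f'(a)=-2.173e+00  a ← 68.636636 − (+6.268e+00/-2.173e+00) = 71.521242
iter 2: u=1.336121  f(a)=+4.168e-01  f'(a)=-1.893e+00  a ← 71.521242 − (+4.168e-01/-1.893e+00) = 71.741458
iter 3: u=1.332019  f(a)=+2.133e-03  f'(a)=-1.873e+00  a ← 71.741458 − (+2.133e-03/-1.873e+00) = 71.742597
iter 4: u=1.331998  f(a)=+5.652e-08  f'(a)=-1.873e+00  a ← 71.742597 − (+5.652e-08/-1.873e+00) = 71.742597
iter 5: u=1.331998  f(a)=+0.000e+00  f'(a)=-1.873e+00  a ← 71.742597 − (+0.000e+00/-1.873e+00) = 71.742597
converged: |Δa| < 1e-12 after 5 iterations
sag = a·(cosh(S/(2a)) − 1) = 71.742597·(cosh(1.331998) − 1) = 73.627815
T_max/T_min = cosh(S/(2a)) = 2.026278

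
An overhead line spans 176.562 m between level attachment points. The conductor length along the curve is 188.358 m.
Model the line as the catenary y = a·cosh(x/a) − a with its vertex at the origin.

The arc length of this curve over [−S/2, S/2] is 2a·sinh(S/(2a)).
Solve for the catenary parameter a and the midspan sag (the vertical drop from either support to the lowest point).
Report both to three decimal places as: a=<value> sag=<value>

a=140.812 sag=28.592

seed: a₀ = √(S³/(24(L−S))) = √(176.562³/(24·11.796)) = 139.435339
iter 1: u=0.633132  f(a)=+2.387e-01  f'(a)=-1.761e-01  a ← 139.435339 − (+2.387e-01/-1.761e-01) = 140.790964
iter 2: u=0.627036  f(a)=+3.526e-03  f'(a)=-1.709e-01  a ← 140.790964 − (+3.526e-03/-1.709e-01) = 140.811593
iter 3: u=0.626944  f(a)=+7.948e-07  f'(a)=-1.708e-01  a ← 140.811593 − (+7.948e-07/-1.708e-01) = 140.811597
iter 4: u=0.626944  f(a)=+0.000e+00  f'(a)=-1.708e-01  a ← 140.811597 − (+0.000e+00/-1.708e-01) = 140.811597
converged: |Δa| < 1e-12 after 4 iterations
sag = a·(cosh(S/(2a)) − 1) = 140.811597·(cosh(0.626944) − 1) = 28.592033
T_max/T_min = cosh(S/(2a)) = 1.203052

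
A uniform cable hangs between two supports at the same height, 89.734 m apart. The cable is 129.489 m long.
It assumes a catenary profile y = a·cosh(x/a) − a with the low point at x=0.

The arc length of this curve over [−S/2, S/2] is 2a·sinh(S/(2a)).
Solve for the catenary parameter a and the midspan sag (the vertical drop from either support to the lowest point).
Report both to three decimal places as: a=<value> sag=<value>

a=29.189 sag=41.831

seed: a₀ = √(S³/(24(L−S))) = √(89.734³/(24·39.755)) = 27.519088
iter 1: u=1.630396  f(a)=+5.631e+00  f'(a)=-3.734e+00  a ← 27.519088 − (+5.631e+00/-3.734e+00) = 29.027130
iter 2: u=1.545692  f(a)=+4.960e-01  f'(a)=-3.103e+00  a ← 29.027130 − (+4.960e-01/-3.103e+00) = 29.186995
iter 3: u=1.537226  f(a)=+4.670e-03  f'(a)=-3.044e+00  a ← 29.186995 − (+4.670e-03/-3.044e+00) = 29.188529
iter 4: u=1.537145  f(a)=+4.225e-07  f'(a)=-3.044e+00  a ← 29.188529 − (+4.225e-07/-3.044e+00) = 29.188529
iter 5: u=1.537145  f(a)=+2.842e-14  f'(a)=-3.044e+00  a ← 29.188529 − (+2.842e-14/-3.044e+00) = 29.188529
converged: |Δa| < 1e-12 after 5 iterations
sag = a·(cosh(S/(2a)) − 1) = 29.188529·(cosh(1.537145) − 1) = 41.831331
T_max/T_min = cosh(S/(2a)) = 2.433143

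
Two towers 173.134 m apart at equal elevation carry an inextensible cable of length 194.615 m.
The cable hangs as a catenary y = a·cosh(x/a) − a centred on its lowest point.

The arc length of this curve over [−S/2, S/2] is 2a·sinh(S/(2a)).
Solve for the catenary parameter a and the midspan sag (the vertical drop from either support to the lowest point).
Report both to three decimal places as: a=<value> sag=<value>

a=102.148 sag=38.930

seed: a₀ = √(S³/(24(L−S))) = √(173.134³/(24·21.481)) = 100.332279
iter 1: u=0.862803  f(a)=+8.139e-01  f'(a)=-4.609e-01  a ← 100.332279 − (+8.139e-01/-4.609e-01) = 102.097988
iter 2: u=0.847882  f(a)=+2.198e-02  f'(a)=-4.363e-01  a ← 102.097988 − (+2.198e-02/-4.363e-01) = 102.148367
iter 3: u=0.847463  f(a)=+1.702e-05  f'(a)=-4.357e-01  a ← 102.148367 − (+1.702e-05/-4.357e-01) = 102.148406
iter 4: u=0.847463  f(a)=+1.023e-11  f'(a)=-4.357e-01  a ← 102.148406 − (+1.023e-11/-4.357e-01) = 102.148406
converged: |Δa| < 1e-12 after 4 iterations
sag = a·(cosh(S/(2a)) − 1) = 102.148406·(cosh(0.847463) − 1) = 38.929751
T_max/T_min = cosh(S/(2a)) = 1.381110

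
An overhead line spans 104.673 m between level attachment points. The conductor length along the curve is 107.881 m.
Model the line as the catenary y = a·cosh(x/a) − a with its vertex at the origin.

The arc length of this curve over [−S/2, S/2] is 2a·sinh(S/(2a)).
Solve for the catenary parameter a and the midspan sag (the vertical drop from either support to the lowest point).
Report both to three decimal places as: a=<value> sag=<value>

a=122.605 sag=11.341

seed: a₀ = √(S³/(24(L−S))) = √(104.673³/(24·3.208)) = 122.047590
iter 1: u=0.428820  f(a)=+2.962e-02  f'(a)=-5.354e-02  a ← 122.047590 − (+2.962e-02/-5.354e-02) = 122.600885
iter 2: u=0.426885  f(a)=+2.027e-04  f'(a)=-5.281e-02  a ← 122.600885 − (+2.027e-04/-5.281e-02) = 122.604722
iter 3: u=0.426872  f(a)=+9.630e-09  f'(a)=-5.281e-02  a ← 122.604722 − (+9.630e-09/-5.281e-02) = 122.604723
iter 4: u=0.426872  f(a)=+1.421e-14  f'(a)=-5.281e-02  a ← 122.604723 − (+1.421e-14/-5.281e-02) = 122.604723
converged: |Δa| < 1e-12 after 4 iterations
sag = a·(cosh(S/(2a)) − 1) = 122.604723·(cosh(0.426872) − 1) = 11.341145
T_max/T_min = cosh(S/(2a)) = 1.092502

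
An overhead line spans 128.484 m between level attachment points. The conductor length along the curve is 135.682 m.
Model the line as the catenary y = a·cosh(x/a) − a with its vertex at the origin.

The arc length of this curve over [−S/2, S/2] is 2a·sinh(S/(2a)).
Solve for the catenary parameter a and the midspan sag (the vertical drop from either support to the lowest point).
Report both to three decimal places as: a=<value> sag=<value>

a=111.725 sag=18.984

seed: a₀ = √(S³/(24(L−S))) = √(128.484³/(24·7.198)) = 110.805682
iter 1: u=0.579772  f(a)=+1.219e-01  f'(a)=-1.343e-01  a ← 110.805682 − (+1.219e-01/-1.343e-01) = 111.713430
iter 2: u=0.575061  f(a)=+1.515e-03  f'(a)=-1.310e-01  a ← 111.713430 − (+1.515e-03/-1.310e-01) = 111.724992
iter 3: u=0.575001  f(a)=+2.403e-07  f'(a)=-1.310e-01  a ← 111.724992 − (+2.403e-07/-1.310e-01) = 111.724993
iter 4: u=0.575001  f(a)=+2.842e-14  f'(a)=-1.310e-01  a ← 111.724993 − (+2.842e-14/-1.310e-01) = 111.724993
converged: |Δa| < 1e-12 after 4 iterations
sag = a·(cosh(S/(2a)) − 1) = 111.724993·(cosh(0.575001) − 1) = 18.984132
T_max/T_min = cosh(S/(2a)) = 1.169918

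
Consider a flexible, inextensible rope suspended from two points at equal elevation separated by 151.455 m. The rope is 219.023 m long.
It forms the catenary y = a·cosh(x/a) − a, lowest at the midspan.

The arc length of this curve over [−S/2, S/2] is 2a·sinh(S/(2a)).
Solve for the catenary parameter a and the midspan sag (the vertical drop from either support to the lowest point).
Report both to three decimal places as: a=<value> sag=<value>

a=49.112 sag=70.908

seed: a₀ = √(S³/(24(L−S))) = √(151.455³/(24·67.568)) = 46.285959
iter 1: u=1.636079  f(a)=+9.641e+00  f'(a)=-3.780e+00  a ← 46.285959 − (+9.641e+00/-3.780e+00) = 48.836863
iter 2: u=1.550622  f(a)=+8.544e-01  f'(a)=-3.137e+00  a ← 48.836863 − (+8.544e-01/-3.137e+00) = 49.109247
iter 3: u=1.542021  f(a)=+8.152e-03  f'(a)=-3.077e+00  a ← 49.109247 − (+8.152e-03/-3.077e+00) = 49.111896
iter 4: u=1.541938  f(a)=+7.576e-07  f'(a)=-3.077e+00  a ← 49.111896 − (+7.576e-07/-3.077e+00) = 49.111897
iter 5: u=1.541938  f(a)=-5.684e-14  f'(a)=-3.077e+00  a ← 49.111897 − (-5.684e-14/-3.077e+00) = 49.111897
converged: |Δa| < 1e-12 after 5 iterations
sag = a·(cosh(S/(2a)) − 1) = 49.111897·(cosh(1.541938) − 1) = 70.907881
T_max/T_min = cosh(S/(2a)) = 2.443803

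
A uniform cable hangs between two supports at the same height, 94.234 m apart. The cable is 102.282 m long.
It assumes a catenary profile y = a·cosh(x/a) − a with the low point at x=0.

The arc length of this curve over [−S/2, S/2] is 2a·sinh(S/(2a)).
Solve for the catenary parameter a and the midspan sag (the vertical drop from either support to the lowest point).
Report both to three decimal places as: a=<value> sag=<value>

seed: a₀ = √(S³/(24(L−S))) = √(94.234³/(24·8.048)) = 65.820600
iter 1: u=0.715840  f(a)=+2.087e-01  f'(a)=-2.573e-01  a ← 65.820600 − (+2.087e-01/-2.573e-01) = 66.631829
iter 2: u=0.707125  f(a)=+3.922e-03  f'(a)=-2.477e-01  a ← 66.631829 − (+3.922e-03/-2.477e-01) = 66.647660
iter 3: u=0.706957  f(a)=+1.443e-06  f'(a)=-2.475e-01  a ← 66.647660 − (+1.443e-06/-2.475e-01) = 66.647666
iter 4: u=0.706956  f(a)=+1.990e-13  f'(a)=-2.475e-01  a ← 66.647666 − (+1.990e-13/-2.475e-01) = 66.647666
converged: |Δa| < 1e-12 after 4 iterations
sag = a·(cosh(S/(2a)) − 1) = 66.647666·(cosh(0.706956) − 1) = 17.360151
T_max/T_min = cosh(S/(2a)) = 1.260476

a=66.648 sag=17.360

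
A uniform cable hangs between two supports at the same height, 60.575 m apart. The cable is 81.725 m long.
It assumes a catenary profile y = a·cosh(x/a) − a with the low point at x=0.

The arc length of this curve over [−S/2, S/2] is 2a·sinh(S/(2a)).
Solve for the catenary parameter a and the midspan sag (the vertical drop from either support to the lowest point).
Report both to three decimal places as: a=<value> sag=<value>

a=21.944 sag=24.438

seed: a₀ = √(S³/(24(L−S))) = √(60.575³/(24·21.150)) = 20.925668
iter 1: u=1.447385  f(a)=+2.329e+00  f'(a)=-2.478e+00  a ← 20.925668 − (+2.329e+00/-2.478e+00) = 21.865656
iter 2: u=1.385163  f(a)=+1.661e-01  f'(a)=-2.136e+00  a ← 21.865656 − (+1.661e-01/-2.136e+00) = 21.943440
iter 3: u=1.380253  f(a)=+9.888e-04  f'(a)=-2.111e+00  a ← 21.943440 − (+9.888e-04/-2.111e+00) = 21.943908
iter 4: u=1.380224  f(a)=+3.549e-08  f'(a)=-2.110e+00  a ← 21.943908 − (+3.549e-08/-2.110e+00) = 21.943908
iter 5: u=1.380224  f(a)=+0.000e+00  f'(a)=-2.110e+00  a ← 21.943908 − (+0.000e+00/-2.110e+00) = 21.943908
converged: |Δa| < 1e-12 after 5 iterations
sag = a·(cosh(S/(2a)) − 1) = 21.943908·(cosh(1.380224) − 1) = 24.437974
T_max/T_min = cosh(S/(2a)) = 2.113656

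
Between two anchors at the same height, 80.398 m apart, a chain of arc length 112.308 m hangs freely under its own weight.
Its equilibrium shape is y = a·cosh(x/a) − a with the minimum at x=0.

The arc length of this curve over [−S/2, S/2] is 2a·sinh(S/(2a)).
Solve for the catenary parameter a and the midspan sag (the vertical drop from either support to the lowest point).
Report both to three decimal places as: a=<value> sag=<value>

seed: a₀ = √(S³/(24(L−S))) = √(80.398³/(24·31.910)) = 26.049467
iter 1: u=1.543179  f(a)=+4.022e+00  f'(a)=-3.085e+00  a ← 26.049467 − (+4.022e+00/-3.085e+00) = 27.353165
iter 2: u=1.469629  f(a)=+3.217e-01  f'(a)=-2.610e+00  a ← 27.353165 − (+3.217e-01/-2.610e+00) = 27.476421
iter 3: u=1.463036  f(a)=+2.453e-03  f'(a)=-2.570e+00  a ← 27.476421 − (+2.453e-03/-2.570e+00) = 27.477375
iter 4: u=1.462985  f(a)=+1.450e-07  f'(a)=-2.570e+00  a ← 27.477375 − (+1.450e-07/-2.570e+00) = 27.477375
iter 5: u=1.462985  f(a)=+1.421e-14  f'(a)=-2.570e+00  a ← 27.477375 − (+1.421e-14/-2.570e+00) = 27.477375
converged: |Δa| < 1e-12 after 5 iterations
sag = a·(cosh(S/(2a)) − 1) = 27.477375·(cosh(1.462985) − 1) = 35.038846
T_max/T_min = cosh(S/(2a)) = 2.275189

a=27.477 sag=35.039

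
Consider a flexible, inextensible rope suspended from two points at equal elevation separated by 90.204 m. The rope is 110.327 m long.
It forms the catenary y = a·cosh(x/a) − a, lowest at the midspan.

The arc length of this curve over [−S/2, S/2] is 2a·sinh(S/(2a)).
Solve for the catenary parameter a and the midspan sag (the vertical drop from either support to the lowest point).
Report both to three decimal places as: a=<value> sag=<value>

seed: a₀ = √(S³/(24(L−S))) = √(90.204³/(24·20.123)) = 38.984028
iter 1: u=1.156935  f(a)=+1.390e+00  f'(a)=-1.177e+00  a ← 38.984028 − (+1.390e+00/-1.177e+00) = 40.165058
iter 2: u=1.122916  f(a)=+6.569e-02  f'(a)=-1.068e+00  a ← 40.165058 − (+6.569e-02/-1.068e+00) = 40.226537
iter 3: u=1.121200  f(a)=+1.627e-04  f'(a)=-1.063e+00  a ← 40.226537 − (+1.627e-04/-1.063e+00) = 40.226691
iter 4: u=1.121196  f(a)=+1.004e-09  f'(a)=-1.063e+00  a ← 40.226691 − (+1.004e-09/-1.063e+00) = 40.226691
iter 5: u=1.121196  f(a)=+1.421e-14  f'(a)=-1.063e+00  a ← 40.226691 − (+1.421e-14/-1.063e+00) = 40.226691
converged: |Δa| < 1e-12 after 5 iterations
sag = a·(cosh(S/(2a)) − 1) = 40.226691·(cosh(1.121196) − 1) = 28.046279
T_max/T_min = cosh(S/(2a)) = 1.697206

a=40.227 sag=28.046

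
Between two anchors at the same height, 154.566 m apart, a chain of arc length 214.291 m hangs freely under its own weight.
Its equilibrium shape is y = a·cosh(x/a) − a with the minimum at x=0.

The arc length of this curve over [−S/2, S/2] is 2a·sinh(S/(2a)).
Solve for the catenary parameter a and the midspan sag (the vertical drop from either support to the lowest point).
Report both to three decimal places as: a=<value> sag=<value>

a=53.470 sag=66.276

seed: a₀ = √(S³/(24(L−S))) = √(154.566³/(24·59.725)) = 50.755984
iter 1: u=1.522638  f(a)=+7.318e+00  f'(a)=-2.946e+00  a ← 50.755984 − (+7.318e+00/-2.946e+00) = 53.239904
iter 2: u=1.451599  f(a)=+5.715e-01  f'(a)=-2.502e+00  a ← 53.239904 − (+5.715e-01/-2.502e+00) = 53.468285
iter 3: u=1.445399  f(a)=+4.138e-03  f'(a)=-2.466e+00  a ← 53.468285 − (+4.138e-03/-2.466e+00) = 53.469962
iter 4: u=1.445354  f(a)=+2.204e-07  f'(a)=-2.466e+00  a ← 53.469962 − (+2.204e-07/-2.466e+00) = 53.469962
iter 5: u=1.445354  f(a)=+5.684e-14  f'(a)=-2.466e+00  a ← 53.469962 − (+5.684e-14/-2.466e+00) = 53.469962
converged: |Δa| < 1e-12 after 5 iterations
sag = a·(cosh(S/(2a)) − 1) = 53.469962·(cosh(1.445354) − 1) = 66.276416
T_max/T_min = cosh(S/(2a)) = 2.239507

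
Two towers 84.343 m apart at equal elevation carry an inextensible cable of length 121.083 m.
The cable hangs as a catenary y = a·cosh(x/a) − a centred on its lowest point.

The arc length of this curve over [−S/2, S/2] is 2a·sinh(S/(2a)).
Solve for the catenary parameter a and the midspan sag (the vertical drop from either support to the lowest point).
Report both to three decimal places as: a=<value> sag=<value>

a=27.644 sag=38.911

seed: a₀ = √(S³/(24(L−S))) = √(84.343³/(24·36.740)) = 26.085452
iter 1: u=1.616667  f(a)=+5.111e+00  f'(a)=-3.625e+00  a ← 26.085452 − (+5.111e+00/-3.625e+00) = 27.495302
iter 2: u=1.533771  f(a)=+4.436e-01  f'(a)=-3.021e+00  a ← 27.495302 − (+4.436e-01/-3.021e+00) = 27.642149
iter 3: u=1.525623  f(a)=+4.044e-03  f'(a)=-2.966e+00  a ← 27.642149 − (+4.044e-03/-2.966e+00) = 27.643512
iter 4: u=1.525548  f(a)=+3.427e-07  f'(a)=-2.966e+00  a ← 27.643512 − (+3.427e-07/-2.966e+00) = 27.643512
iter 5: u=1.525548  f(a)=+0.000e+00  f'(a)=-2.966e+00  a ← 27.643512 − (+0.000e+00/-2.966e+00) = 27.643512
converged: |Δa| < 1e-12 after 5 iterations
sag = a·(cosh(S/(2a)) − 1) = 27.643512·(cosh(1.525548) − 1) = 38.910504
T_max/T_min = cosh(S/(2a)) = 2.407582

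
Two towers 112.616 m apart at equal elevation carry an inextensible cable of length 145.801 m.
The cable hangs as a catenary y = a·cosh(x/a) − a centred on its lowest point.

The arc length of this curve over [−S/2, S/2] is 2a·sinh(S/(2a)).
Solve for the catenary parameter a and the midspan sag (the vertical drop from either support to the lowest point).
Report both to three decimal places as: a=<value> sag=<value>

a=44.105 sag=41.099

seed: a₀ = √(S³/(24(L−S))) = √(112.616³/(24·33.185)) = 42.347094
iter 1: u=1.329678  f(a)=+3.060e+00  f'(a)=-1.862e+00  a ← 42.347094 − (+3.060e+00/-1.862e+00) = 43.990182
iter 2: u=1.280013  f(a)=+1.871e-01  f'(a)=-1.641e+00  a ← 43.990182 − (+1.871e-01/-1.641e+00) = 44.104208
iter 3: u=1.276704  f(a)=+8.004e-04  f'(a)=-1.627e+00  a ← 44.104208 − (+8.004e-04/-1.627e+00) = 44.104700
iter 4: u=1.276689  f(a)=+1.479e-08  f'(a)=-1.627e+00  a ← 44.104700 − (+1.479e-08/-1.627e+00) = 44.104700
iter 5: u=1.276689  f(a)=+0.000e+00  f'(a)=-1.627e+00  a ← 44.104700 − (+0.000e+00/-1.627e+00) = 44.104700
converged: |Δa| < 1e-12 after 5 iterations
sag = a·(cosh(S/(2a)) − 1) = 44.104700·(cosh(1.276689) − 1) = 41.099217
T_max/T_min = cosh(S/(2a)) = 1.931856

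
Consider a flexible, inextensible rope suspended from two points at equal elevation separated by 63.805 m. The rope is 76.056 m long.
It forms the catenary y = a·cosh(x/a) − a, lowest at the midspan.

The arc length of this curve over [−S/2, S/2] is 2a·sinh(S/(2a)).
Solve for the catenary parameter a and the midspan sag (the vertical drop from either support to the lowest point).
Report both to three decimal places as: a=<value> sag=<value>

seed: a₀ = √(S³/(24(L−S))) = √(63.805³/(24·12.251)) = 29.722866
iter 1: u=1.073332  f(a)=+7.254e-01  f'(a)=-9.233e-01  a ← 29.722866 − (+7.254e-01/-9.233e-01) = 30.508467
iter 2: u=1.045693  f(a)=+2.975e-02  f'(a)=-8.490e-01  a ← 30.508467 − (+2.975e-02/-8.490e-01) = 30.543512
iter 3: u=1.044493  f(a)=+5.480e-05  f'(a)=-8.458e-01  a ← 30.543512 − (+5.480e-05/-8.458e-01) = 30.543577
iter 4: u=1.044491  f(a)=+1.867e-10  f'(a)=-8.458e-01  a ← 30.543577 − (+1.867e-10/-8.458e-01) = 30.543577
iter 5: u=1.044491  f(a)=+0.000e+00  f'(a)=-8.458e-01  a ← 30.543577 − (+0.000e+00/-8.458e-01) = 30.543577
converged: |Δa| < 1e-12 after 5 iterations
sag = a·(cosh(S/(2a)) − 1) = 30.543577·(cosh(1.044491) − 1) = 18.231815
T_max/T_min = cosh(S/(2a)) = 1.596912

a=30.544 sag=18.232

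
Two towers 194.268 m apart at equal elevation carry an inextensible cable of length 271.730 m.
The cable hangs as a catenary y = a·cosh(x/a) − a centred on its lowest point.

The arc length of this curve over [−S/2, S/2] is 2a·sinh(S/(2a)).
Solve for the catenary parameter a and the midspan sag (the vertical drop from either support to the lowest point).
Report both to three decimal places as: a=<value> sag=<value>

seed: a₀ = √(S³/(24(L−S))) = √(194.268³/(24·77.462)) = 62.798885
iter 1: u=1.546747  f(a)=+9.812e+00  f'(a)=-3.110e+00  a ← 62.798885 − (+9.812e+00/-3.110e+00) = 65.953903
iter 2: u=1.472756  f(a)=+7.879e-01  f'(a)=-2.629e+00  a ← 65.953903 − (+7.879e-01/-2.629e+00) = 66.253624
iter 3: u=1.466093  f(a)=+6.061e-03  f'(a)=-2.588e+00  a ← 66.253624 − (+6.061e-03/-2.588e+00) = 66.255966
iter 4: u=1.466042  f(a)=+3.647e-07  f'(a)=-2.588e+00  a ← 66.255966 − (+3.647e-07/-2.588e+00) = 66.255966
iter 5: u=1.466042  f(a)=+0.000e+00  f'(a)=-2.588e+00  a ← 66.255966 − (+0.000e+00/-2.588e+00) = 66.255966
converged: |Δa| < 1e-12 after 5 iterations
sag = a·(cosh(S/(2a)) − 1) = 66.255966·(cosh(1.466042) − 1) = 84.903391
T_max/T_min = cosh(S/(2a)) = 2.281445

a=66.256 sag=84.903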